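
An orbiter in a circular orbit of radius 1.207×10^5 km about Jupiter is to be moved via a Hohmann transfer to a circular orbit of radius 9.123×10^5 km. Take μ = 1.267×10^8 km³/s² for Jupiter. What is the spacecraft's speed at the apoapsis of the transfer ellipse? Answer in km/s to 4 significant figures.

v = 5.697 km/s

Transfer-ellipse semi-major axis a_t = (r₁ + r₂)/2 = (1.207×10^5 + 9.123×10^5)/2 = 5.165×10^5 km.
The apoapsis of the transfer ellipse is at r = 9.123×10^5 km.
Applying v² = μ(2/r − 1/a_t): v = 5.697 km/s.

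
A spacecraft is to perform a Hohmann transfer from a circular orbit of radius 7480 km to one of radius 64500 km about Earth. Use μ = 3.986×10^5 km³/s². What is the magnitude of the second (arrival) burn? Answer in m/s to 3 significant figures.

Δv₂ = 1350 m/s

Transfer-ellipse semi-major axis a_t = (r₁ + r₂)/2 = (7480 + 64500)/2 = 35990 km.
Circular speed at r = 64500 km: v_c = √(μ/r) = 2.486 km/s.
Vis-viva on the transfer ellipse at r = 64500 km gives v_t = √[μ(2/r − 1/a_t)] = 1.133 km/s.
Δv₂ = |v_t − v_c| = |1.133 − 2.486| = 1.353 km/s.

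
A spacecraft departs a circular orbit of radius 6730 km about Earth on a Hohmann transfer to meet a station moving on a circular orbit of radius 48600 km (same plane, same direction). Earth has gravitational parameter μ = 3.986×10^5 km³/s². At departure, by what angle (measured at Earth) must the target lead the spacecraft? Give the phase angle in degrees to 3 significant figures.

φ = 103°

Transfer-ellipse semi-major axis a_t = (r₁ + r₂)/2 = (6730 + 48600)/2 = 27665 km.
Transfer time t = π√(a_t³/μ) = 22897 s.
The target's mean motion on its circular orbit is ω₂ = √(μ/r₂³) = 5.8927×10^-5 rad/s.
Angle swept by the target during transfer: ω₂·t = 1.34925 rad = 77.31°.
The spacecraft traverses 180° on the transfer ellipse, so the target must lead by 180° − 77.31° = 103°.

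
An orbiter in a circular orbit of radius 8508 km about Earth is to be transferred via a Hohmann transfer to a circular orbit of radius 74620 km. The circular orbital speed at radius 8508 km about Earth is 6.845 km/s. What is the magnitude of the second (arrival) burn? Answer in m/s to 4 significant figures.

From the circular-orbit relation v² = μ/r at r = 8508 km: μ = v²r = (6.845)² × 8508 = 3.98634×10^5 km³/s².
Transfer-ellipse semi-major axis a_t = (r₁ + r₂)/2 = (8508 + 74620)/2 = 41564 km.
Circular speed at r = 74620 km: v_c = √(μ/r) = 2.3113 km/s.
Transfer-orbit speed at the same r (vis-viva, a = a_t): v_t = √[μ(2/r − 1/a_t)] = 1.0457 km/s.
Δv₂ = |v_t − v_c| = |1.0457 − 2.3113| = 1.266 km/s.

Δv₂ = 1266 m/s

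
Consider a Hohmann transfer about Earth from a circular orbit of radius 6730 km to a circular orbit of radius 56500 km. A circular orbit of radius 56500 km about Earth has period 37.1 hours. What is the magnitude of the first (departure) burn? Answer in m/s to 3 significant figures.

Δv₁ = 2590 m/s

From Kepler's third law T² = 4π²r³/μ at r = 56500 km, T = 37.1 hours = 37.1 × 3600 s = 1.3356×10^5 s: μ = 4π²r³/T² = 3.99165×10^5 km³/s².
Semi-major axis of the transfer orbit: a_t = (6730 + 56500)/2 = 31615 km.
On the circular orbit at r = 6730 km, v_c = √(μ/r) = 7.7014 km/s.
Transfer-orbit speed at the same r (vis-viva, a = a_t): v_t = √[μ(2/r − 1/a_t)] = 10.295 km/s.
Δv₁ = |v_t − v_c| = |10.295 − 7.7014| = 2.594 km/s.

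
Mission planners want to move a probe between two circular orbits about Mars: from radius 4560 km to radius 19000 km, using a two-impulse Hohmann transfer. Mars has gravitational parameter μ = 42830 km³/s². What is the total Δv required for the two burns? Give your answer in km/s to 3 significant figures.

Δv = 1.39 km/s

Transfer-ellipse semi-major axis a_t = (r₁ + r₂)/2 = (4560 + 19000)/2 = 11780 km.
At r₁ the circular-orbit speed is v₁ = √(μ/r₁) = 3.0647 km/s.
Transfer-orbit speed at r₁ (vis-viva equation): v_p = √[μ(2/r₁ − 1/a_t)] = 3.8922 km/s.
First burn Δv₁ = |v_p − v₁| = 0.8275 km/s.
Circular speed at r₂: v₂ = √(μ/r₂) = 1.5014 km/s.
Transfer-orbit speed at r₂: v_a = √[μ(2/r₂ − 1/a_t)] = 0.93413 km/s.
Second burn Δv₂ = |v₂ − v_a| = 0.5673 km/s.
Total Δv = Δv₁ + Δv₂ = 1.395 km/s.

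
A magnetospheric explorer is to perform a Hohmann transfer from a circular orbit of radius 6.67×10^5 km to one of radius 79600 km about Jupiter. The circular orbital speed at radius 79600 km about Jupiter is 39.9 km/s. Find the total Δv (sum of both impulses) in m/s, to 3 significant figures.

From the circular-orbit relation v² = μ/r at r = 79600 km: μ = v²r = (39.9)² × 79600 = 1.26724×10^8 km³/s².
Semi-major axis of the transfer orbit: a_t = (6.670×10^5 + 79600)/2 = 3.733×10^5 km.
Circular speed at r₁: v₁ = √(μ/r₁) = √(1.26724×10^8/6.670×10^5) = 13.784 km/s.
Transfer-orbit speed at r₁ (v² = μ(2/r − 1/a)): v_a = √[μ(2/r₁ − 1/a_t)] = 6.3649 km/s.
First burn Δv₁ = |v_a − v₁| = 7.419 km/s.
At r₂, v₂ = √(μ/r₂) = 39.90 km/s.
Transfer-orbit speed at r₂: v_p = √[μ(2/r₂ − 1/a_t)] = 53.33 km/s.
Second burn Δv₂ = |v₂ − v_p| = 13.43 km/s.
Δv = Δv₁ + Δv₂ = 7.419 + 13.43 = 20.85 km/s.

Δv = 20900 m/s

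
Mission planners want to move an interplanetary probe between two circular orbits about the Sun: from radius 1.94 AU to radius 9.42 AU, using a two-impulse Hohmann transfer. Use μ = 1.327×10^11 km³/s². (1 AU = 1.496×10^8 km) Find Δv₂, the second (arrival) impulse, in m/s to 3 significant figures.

Δv₂ = 4030 m/s

In km: r₁ = 1.94 × 1.496×10^8 = 2.90224×10^8 km; r₂ = 9.42 × 1.496×10^8 = 1.409232×10^9 km.
Semi-major axis of the transfer orbit: a_t = (2.90224×10^8 + 1.409232×10^9)/2 = 8.49728×10^8 km.
Circular speed at r = 1.409232×10^9 km: v_c = √(μ/r) = 9.704 km/s.
Transfer-orbit speed at the same r (vis-viva, a = a_t): v_t = √[μ(2/r − 1/a_t)] = 5.671 km/s.
Δv₂ = |v_t − v_c| = |5.671 − 9.704| = 4.033 km/s.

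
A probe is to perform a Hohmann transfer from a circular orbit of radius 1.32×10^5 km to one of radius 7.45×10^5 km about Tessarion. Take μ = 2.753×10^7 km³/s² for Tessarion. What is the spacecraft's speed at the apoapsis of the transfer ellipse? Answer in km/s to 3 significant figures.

The Hohmann ellipse has a_t = (r₁ + r₂)/2 = 4.385×10^5 km.
At apoapsis, r = 7.450×10^5 km.
From the vis-viva equation, v = √[μ(2/r − 1/a_t)] = 3.335 km/s.

v = 3.34 km/s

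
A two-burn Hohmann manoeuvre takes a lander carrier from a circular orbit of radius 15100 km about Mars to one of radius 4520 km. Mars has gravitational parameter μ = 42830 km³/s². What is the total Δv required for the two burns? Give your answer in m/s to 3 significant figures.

The Hohmann ellipse has a_t = (r₁ + r₂)/2 = 9810 km.
At r₁ the circular-orbit speed is v₁ = √(μ/r₁) = 1.684 km/s.
Transfer-orbit speed at r₁ (v² = μ(2/r − 1/a)): v_a = √[μ(2/r₁ − 1/a_t)] = 1.143 km/s.
First burn Δv₁ = |v_a − v₁| = 0.5410 km/s.
At r₂, v₂ = √(μ/r₂) = 3.0783 km/s.
Transfer-orbit speed at r₂: v_p = √[μ(2/r₂ − 1/a_t)] = 3.8191 km/s.
Second burn Δv₂ = |v₂ − v_p| = 0.7408 km/s.
Δv = Δv₁ + Δv₂ = 0.5410 + 0.7408 = 1.282 km/s.

Δv = 1280 m/s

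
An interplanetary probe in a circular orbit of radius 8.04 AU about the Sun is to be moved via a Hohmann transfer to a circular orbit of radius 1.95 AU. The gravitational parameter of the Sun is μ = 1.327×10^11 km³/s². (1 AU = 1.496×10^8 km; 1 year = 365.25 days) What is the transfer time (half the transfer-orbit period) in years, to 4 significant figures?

t = 5.582 years

In km: r₁ = 8.04 × 1.496×10^8 = 1.202784×10^9 km; r₂ = 1.95 × 1.496×10^8 = 2.9172×10^8 km.
Semi-major axis of the transfer orbit: a_t = (1.202784×10^9 + 2.9172×10^8)/2 = 7.47252×10^8 km.
Half the transfer-orbit period gives t = π√(a_t³/μ) = 1.7616×10^8 s.
Converting: 1.7616×10^8 s ÷ 3.15576×10^7 s/year (365.25 × 86400) = 5.582 years.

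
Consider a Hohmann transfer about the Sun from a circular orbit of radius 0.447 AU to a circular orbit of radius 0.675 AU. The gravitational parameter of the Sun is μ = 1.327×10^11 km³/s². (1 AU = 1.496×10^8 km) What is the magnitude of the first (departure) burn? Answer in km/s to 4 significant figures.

In km: r₁ = 0.447 × 1.496×10^8 = 6.68712×10^7 km; r₂ = 0.675 × 1.496×10^8 = 1.0098×10^8 km.
Transfer-ellipse semi-major axis a_t = (r₁ + r₂)/2 = (6.68712×10^7 + 1.0098×10^8)/2 = 8.39256×10^7 km.
Circular speed at r = 6.68712×10^7 km: v_c = √(μ/r) = 44.547 km/s.
Vis-viva on the transfer ellipse at r = 6.68712×10^7 km gives v_t = √[μ(2/r − 1/a_t)] = 48.864 km/s.
Δv₁ = |v_t − v_c| = |48.864 − 44.547| = 4.317 km/s.

Δv₁ = 4.317 km/s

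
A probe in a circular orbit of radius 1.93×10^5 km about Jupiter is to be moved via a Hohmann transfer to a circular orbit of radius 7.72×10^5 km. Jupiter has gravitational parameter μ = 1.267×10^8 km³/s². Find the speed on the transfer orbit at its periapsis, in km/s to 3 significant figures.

Transfer-ellipse semi-major axis a_t = (r₁ + r₂)/2 = (1.930×10^5 + 7.720×10^5)/2 = 4.825×10^5 km.
The periapsis of the transfer ellipse is at r = 1.930×10^5 km.
Vis-viva: v = √[μ(2/r − 1/a_t)] = √[1.267×10^8 × (2/1.930×10^5 − 1/4.825×10^5)] = 32.41 km/s.

v = 32.4 km/s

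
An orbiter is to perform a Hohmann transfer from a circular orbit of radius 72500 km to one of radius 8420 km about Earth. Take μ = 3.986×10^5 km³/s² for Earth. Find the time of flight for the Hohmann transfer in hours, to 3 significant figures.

Semi-major axis of the transfer orbit: a_t = (72500 + 8420)/2 = 40460 km.
Half the transfer-orbit period gives t = π√(a_t³/μ) = 40497 s.
Converting: 40497 s ÷ 3600 s/hour = 11.2 hours.

t = 11.2 hours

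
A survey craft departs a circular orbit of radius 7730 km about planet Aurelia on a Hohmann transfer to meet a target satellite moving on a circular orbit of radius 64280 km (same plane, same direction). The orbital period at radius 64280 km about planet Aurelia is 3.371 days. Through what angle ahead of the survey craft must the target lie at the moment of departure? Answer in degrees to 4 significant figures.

From Kepler's third law T² = 4π²r³/μ at r = 64280 km, T = 3.371 days = 3.371 × 86400 s = 2.912544×10^5 s: μ = 4π²r³/T² = 1.23607×10^5 km³/s².
The Hohmann ellipse has a_t = (r₁ + r₂)/2 = 36005 km.
The half-period of the transfer ellipse is t = π√(a_t³/μ) = 61050 s.
Target angular speed ω₂ = √(μ/r₂³) = 2.157×10^-5 rad/s.
Angle swept by the target during transfer: ω₂·t = 1.317 rad = 75.46°.
Arrival is 180° from departure on the ellipse, so φ = 180° − 75.46° = 104.5°.

φ = 104.5°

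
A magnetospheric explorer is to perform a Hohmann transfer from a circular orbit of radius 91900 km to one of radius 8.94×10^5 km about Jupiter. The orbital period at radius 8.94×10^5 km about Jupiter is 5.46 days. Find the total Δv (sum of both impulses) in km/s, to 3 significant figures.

From Kepler's third law T² = 4π²r³/μ at r = 8.94×10^5 km, T = 5.46 days = 5.46 × 86400 s = 4.71744×10^5 s: μ = 4π²r³/T² = 1.26753×10^8 km³/s².
Semi-major axis of the transfer orbit: a_t = (91900 + 8.940×10^5)/2 = 4.9295×10^5 km.
Circular speed at r₁: v₁ = √(μ/r₁) = √(1.26753×10^8/91900) = 37.1383 km/s.
On the transfer ellipse at r₁, v² = μ(2/r − 1/a) gives v_p = √[μ(2/r₁ − 1/a_t)] = 50.0137 km/s.
First burn Δv₁ = |v_p − v₁| = 12.875 km/s.
At r₂, v₂ = √(μ/r₂) = 11.9072 km/s.
Transfer-orbit speed at r₂: v_a = √[μ(2/r₂ − 1/a_t)] = 5.14123 km/s.
Second burn Δv₂ = |v₂ − v_a| = 6.7660 km/s.
Δv = Δv₁ + Δv₂ = 12.875 + 6.7660 = 19.64 km/s.

Δv = 19.6 km/s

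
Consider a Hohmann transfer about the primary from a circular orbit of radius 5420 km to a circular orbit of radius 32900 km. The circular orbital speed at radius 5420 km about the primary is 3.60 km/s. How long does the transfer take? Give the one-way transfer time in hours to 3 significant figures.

From the circular-orbit relation v² = μ/r at r = 5420 km: μ = v²r = (3.60)² × 5420 = 70243.2 km³/s².
Transfer-ellipse semi-major axis a_t = (r₁ + r₂)/2 = (5420 + 32900)/2 = 19160 km.
By Kepler's third law the transfer-orbit period is T = 2π√(a_t³/μ), so t = T/2 = 31440 s.
Converting: 31440 s ÷ 3600 s/hour = 8.73 hours.

t = 8.73 hours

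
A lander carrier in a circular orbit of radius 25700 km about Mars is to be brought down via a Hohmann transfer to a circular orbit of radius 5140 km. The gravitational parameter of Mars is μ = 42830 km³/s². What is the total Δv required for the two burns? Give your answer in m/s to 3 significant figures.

Δv = 1390 m/s

The Hohmann ellipse has a_t = (r₁ + r₂)/2 = 15420 km.
At r₁ the circular-orbit speed is v₁ = √(μ/r₁) = 1.2909 km/s.
Transfer-orbit speed at r₁ (vis-viva equation): v_a = √[μ(2/r₁ − 1/a_t)] = 0.74533 km/s.
First burn Δv₁ = |v_a − v₁| = 0.5456 km/s.
Circular speed at r₂: v₂ = √(μ/r₂) = 2.887 km/s.
Transfer-orbit speed at r₂: v_p = √[μ(2/r₂ − 1/a_t)] = 3.727 km/s.
Second burn Δv₂ = |v₂ − v_p| = 0.8400 km/s.
Δv = Δv₁ + Δv₂ = 0.5456 + 0.8400 = 1.386 km/s.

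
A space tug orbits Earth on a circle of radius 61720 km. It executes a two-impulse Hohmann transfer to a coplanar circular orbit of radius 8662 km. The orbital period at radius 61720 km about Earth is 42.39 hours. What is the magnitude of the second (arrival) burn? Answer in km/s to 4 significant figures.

From Kepler's third law T² = 4π²r³/μ at r = 61720 km, T = 42.39 hours = 42.39 × 3600 s = 1.52604×10^5 s: μ = 4π²r³/T² = 3.98571×10^5 km³/s².
The Hohmann ellipse has a_t = (r₁ + r₂)/2 = 35191 km.
Circular speed at r = 8662 km: v_c = √(μ/r) = 6.783 km/s.
Vis-viva on the transfer ellipse at r = 8662 km gives v_t = √[μ(2/r − 1/a_t)] = 8.983 km/s.
Δv₂ = |v_t − v_c| = |8.983 − 6.783| = 2.200 km/s.

Δv₂ = 2.200 km/s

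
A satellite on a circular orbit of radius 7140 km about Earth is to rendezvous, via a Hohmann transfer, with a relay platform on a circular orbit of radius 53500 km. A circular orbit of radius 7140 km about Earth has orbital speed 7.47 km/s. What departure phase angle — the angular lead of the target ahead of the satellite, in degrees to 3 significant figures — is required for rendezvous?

From the circular-orbit relation v² = μ/r at r = 7140 km: μ = v²r = (7.47)² × 7140 = 3.98418×10^5 km³/s².
Transfer-ellipse semi-major axis a_t = (r₁ + r₂)/2 = (7140 + 53500)/2 = 30320 km.
The half-period of the transfer ellipse is t = π√(a_t³/μ) = 26276.9 s.
The target's mean motion on its circular orbit is ω₂ = √(μ/r₂³) = 5.10081×10^-5 rad/s.
Angle swept by the target during transfer: ω₂·t = 1.34033 rad = 76.80°.
Arrival is 180° from departure on the ellipse, so φ = 180° − 76.80° = 103°.

φ = 103°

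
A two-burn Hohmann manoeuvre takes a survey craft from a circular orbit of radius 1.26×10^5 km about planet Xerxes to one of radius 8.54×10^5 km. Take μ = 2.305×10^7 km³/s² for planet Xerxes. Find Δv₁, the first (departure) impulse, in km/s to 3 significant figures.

Semi-major axis of the transfer orbit: a_t = (1.260×10^5 + 8.540×10^5)/2 = 4.900×10^5 km.
Circular speed at r = 1.260×10^5 km: v_c = √(μ/r) = 13.53 km/s.
Transfer-orbit speed at the same r (vis-viva, a = a_t): v_t = √[μ(2/r − 1/a_t)] = 17.86 km/s.
Δv₁ = |v_t − v_c| = |17.86 − 13.53| = 4.330 km/s.

Δv₁ = 4.33 km/s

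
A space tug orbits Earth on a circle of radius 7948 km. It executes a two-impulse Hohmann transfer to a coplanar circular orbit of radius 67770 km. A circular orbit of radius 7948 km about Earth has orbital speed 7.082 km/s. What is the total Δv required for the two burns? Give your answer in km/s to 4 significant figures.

Δv = 3.707 km/s

From the circular-orbit relation v² = μ/r at r = 7948 km: μ = v²r = (7.082)² × 7948 = 3.98630×10^5 km³/s².
Semi-major axis of the transfer orbit: a_t = (7948 + 67770)/2 = 37859 km.
At r₁ the circular-orbit speed is v₁ = √(μ/r₁) = 7.082 km/s.
Transfer-orbit speed at r₁ (vis-viva equation): v_p = √[μ(2/r₁ − 1/a_t)] = 9.475 km/s.
First burn Δv₁ = |v_p − v₁| = 2.393 km/s.
Circular speed at r₂: v₂ = √(μ/r₂) = 2.425 km/s.
Transfer-orbit speed at r₂: v_a = √[μ(2/r₂ − 1/a_t)] = 1.111 km/s.
Second burn Δv₂ = |v₂ − v_a| = 1.314 km/s.
Total Δv = Δv₁ + Δv₂ = 3.707 km/s.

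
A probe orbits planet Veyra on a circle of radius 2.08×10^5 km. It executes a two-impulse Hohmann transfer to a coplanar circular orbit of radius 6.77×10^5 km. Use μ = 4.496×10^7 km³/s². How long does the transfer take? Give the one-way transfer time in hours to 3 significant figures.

t = 38.3 hours

Semi-major axis of the transfer orbit: a_t = (2.080×10^5 + 6.770×10^5)/2 = 4.425×10^5 km.
By Kepler's third law the transfer-orbit period is T = 2π√(a_t³/μ), so t = T/2 = 1.379×10^5 s.
Converting: 1.379×10^5 s ÷ 3600 s/hour = 38.3 hours.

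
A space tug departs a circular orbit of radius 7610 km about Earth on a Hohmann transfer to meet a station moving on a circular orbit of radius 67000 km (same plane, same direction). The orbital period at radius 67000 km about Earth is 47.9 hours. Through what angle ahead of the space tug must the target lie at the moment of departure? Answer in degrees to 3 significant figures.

φ = 105°

From Kepler's third law T² = 4π²r³/μ at r = 67000 km, T = 47.9 hours = 47.9 × 3600 s = 1.7244×10^5 s: μ = 4π²r³/T² = 3.99308×10^5 km³/s².
Transfer-ellipse semi-major axis a_t = (r₁ + r₂)/2 = (7610 + 67000)/2 = 37305 km.
Transfer time t = π√(a_t³/μ) = 35822 s.
The target's mean motion on its circular orbit is ω₂ = √(μ/r₂³) = 3.6437×10^-5 rad/s.
Angle swept by the target during transfer: ω₂·t = 1.3052 rad = 74.78°.
Arrival is 180° from departure on the ellipse, so φ = 180° − 74.78° = 105°.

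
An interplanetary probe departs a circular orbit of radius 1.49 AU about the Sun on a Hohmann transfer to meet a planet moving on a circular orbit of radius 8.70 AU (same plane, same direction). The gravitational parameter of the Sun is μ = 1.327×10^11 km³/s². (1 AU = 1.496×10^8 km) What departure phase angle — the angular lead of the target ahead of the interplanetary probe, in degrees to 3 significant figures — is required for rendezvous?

In km: r₁ = 1.49 × 1.496×10^8 = 2.22904×10^8 km; r₂ = 8.70 × 1.496×10^8 = 1.30152×10^9 km.
Transfer-ellipse semi-major axis a_t = (r₁ + r₂)/2 = (2.22904×10^8 + 1.30152×10^9)/2 = 7.62212×10^8 km.
The half-period of the transfer ellipse is t = π√(a_t³/μ) = 1.815×10^8 s.
Target angular speed ω₂ = √(μ/r₂³) = 7.758×10^-9 rad/s.
Angle swept by the target during transfer: ω₂·t = 1.408 rad = 80.67°.
Arrival is 180° from departure on the ellipse, so φ = 180° − 80.67° = 99.3°.

φ = 99.3°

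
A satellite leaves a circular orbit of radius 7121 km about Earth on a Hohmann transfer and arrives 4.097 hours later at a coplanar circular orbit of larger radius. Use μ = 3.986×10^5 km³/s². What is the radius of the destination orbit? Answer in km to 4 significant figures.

Transfer time t = 4.097 hours = 14749.2 s, and t = π√(a_t³/μ).
So a_t = (μ t²/π²)^(1/3) = (3.986×10^5 × (14749.2)² / π²)^(1/3) = 20634 km.
Since a_t = (r₁ + r₂)/2, r₂ = 2a_t − r₁ = 2×20634 − 7121 = 34147 km.

r₂ = 34150 km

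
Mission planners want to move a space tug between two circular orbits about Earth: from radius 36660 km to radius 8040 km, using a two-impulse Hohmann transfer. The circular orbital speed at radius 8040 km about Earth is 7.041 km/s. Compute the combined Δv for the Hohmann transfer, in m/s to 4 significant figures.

Δv = 3296 m/s

From the circular-orbit relation v² = μ/r at r = 8040 km: μ = v²r = (7.041)² × 8040 = 3.98588×10^5 km³/s².
Semi-major axis of the transfer orbit: a_t = (36660 + 8040)/2 = 22350 km.
At r₁ the circular-orbit speed is v₁ = √(μ/r₁) = 3.2974 km/s.
On the transfer ellipse at r₁, v² = μ(2/r − 1/a) gives v_a = √[μ(2/r₁ − 1/a_t)] = 1.9777 km/s.
First burn Δv₁ = |v_a − v₁| = 1.3197 km/s.
At r₂, v₂ = √(μ/r₂) = 7.0410 km/s.
Transfer-orbit speed at r₂: v_p = √[μ(2/r₂ − 1/a_t)] = 9.0176 km/s.
Second burn Δv₂ = |v₂ − v_p| = 1.9766 km/s.
Δv = Δv₁ + Δv₂ = 1.3197 + 1.9766 = 3.296 km/s.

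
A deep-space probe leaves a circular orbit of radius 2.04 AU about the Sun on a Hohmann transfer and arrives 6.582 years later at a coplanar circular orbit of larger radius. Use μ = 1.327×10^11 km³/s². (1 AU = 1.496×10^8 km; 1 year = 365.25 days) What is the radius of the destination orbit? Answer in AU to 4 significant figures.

r₂ = 9.110 AU

In km: r₁ = 2.04 × 1.496×10^8 = 3.05184×10^8 km.
Transfer time t = 6.582 years × 365.25 × 86400 s = 2.077121232×10^8 s, and t = π√(a_t³/μ).
So a_t = (μ t²/π²)^(1/3) = (1.327×10^11 × (2.077121232×10^8)² / π²)^(1/3) = 8.3400×10^8 km.
Since a_t = (r₁ + r₂)/2, r₂ = 2a_t − r₁ = 2×8.3400×10^8 − 3.05184×10^8 = 1.362816×10^9 km.
In AU: r₂ = 1.362816×10^9 / 1.496×10^8 = 9.110 AU.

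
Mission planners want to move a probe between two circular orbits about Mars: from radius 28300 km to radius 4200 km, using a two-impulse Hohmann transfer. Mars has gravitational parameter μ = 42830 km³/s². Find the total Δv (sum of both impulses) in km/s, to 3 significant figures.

The Hohmann ellipse has a_t = (r₁ + r₂)/2 = 16250 km.
At r₁ the circular-orbit speed is v₁ = √(μ/r₁) = 1.2302 km/s.
Transfer-orbit speed at r₁ (v² = μ(2/r − 1/a)): v_a = √[μ(2/r₁ − 1/a_t)] = 0.62543 km/s.
First burn Δv₁ = |v_a − v₁| = 0.6048 km/s.
Circular speed at r₂: v₂ = √(μ/r₂) = 3.193 km/s.
Transfer-orbit speed at r₂: v_p = √[μ(2/r₂ − 1/a_t)] = 4.214 km/s.
Second burn Δv₂ = |v₂ − v_p| = 1.021 km/s.
Δv = Δv₁ + Δv₂ = 0.6048 + 1.021 = 1.626 km/s.

Δv = 1.63 km/s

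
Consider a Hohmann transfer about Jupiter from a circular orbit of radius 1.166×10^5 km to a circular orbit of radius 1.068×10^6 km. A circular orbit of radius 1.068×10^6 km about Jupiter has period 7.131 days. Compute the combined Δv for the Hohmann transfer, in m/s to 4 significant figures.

Δv = 17360 m/s

From Kepler's third law T² = 4π²r³/μ at r = 1.068×10^6 km, T = 7.131 days = 7.131 × 86400 s = 6.161184×10^5 s: μ = 4π²r³/T² = 1.26691×10^8 km³/s².
Transfer-ellipse semi-major axis a_t = (r₁ + r₂)/2 = (1.166×10^5 + 1.068×10^6)/2 = 5.923×10^5 km.
At r₁ the circular-orbit speed is v₁ = √(μ/r₁) = 32.96 km/s.
On the transfer ellipse at r₁, v² = μ(2/r − 1/a) gives v_p = √[μ(2/r₁ − 1/a_t)] = 44.26 km/s.
First burn Δv₁ = |v_p − v₁| = 11.30 km/s.
At r₂, v₂ = √(μ/r₂) = 10.891 km/s.
Transfer-orbit speed at r₂: v_a = √[μ(2/r₂ − 1/a_t)] = 4.8324 km/s.
Second burn Δv₂ = |v₂ − v_a| = 6.059 km/s.
Δv = Δv₁ + Δv₂ = 11.30 + 6.059 = 17.36 km/s.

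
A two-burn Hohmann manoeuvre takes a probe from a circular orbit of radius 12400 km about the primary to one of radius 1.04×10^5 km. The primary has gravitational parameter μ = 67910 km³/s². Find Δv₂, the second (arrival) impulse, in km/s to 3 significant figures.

The Hohmann ellipse has a_t = (r₁ + r₂)/2 = 58200 km.
Circular speed at r = 1.040×10^5 km: v_c = √(μ/r) = 0.8081 km/s.
Vis-viva on the transfer ellipse at r = 1.040×10^5 km gives v_t = √[μ(2/r − 1/a_t)] = 0.3730 km/s.
Δv₂ = |v_t − v_c| = |0.3730 − 0.8081| = 0.4351 km/s.

Δv₂ = 0.435 km/s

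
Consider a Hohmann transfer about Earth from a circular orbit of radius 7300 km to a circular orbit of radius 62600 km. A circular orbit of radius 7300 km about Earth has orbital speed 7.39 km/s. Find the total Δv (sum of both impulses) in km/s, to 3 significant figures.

From the circular-orbit relation v² = μ/r at r = 7300 km: μ = v²r = (7.39)² × 7300 = 3.98668×10^5 km³/s².
The Hohmann ellipse has a_t = (r₁ + r₂)/2 = 34950 km.
At r₁ the circular-orbit speed is v₁ = √(μ/r₁) = 7.3900 km/s.
Transfer-orbit speed at r₁ (vis-viva equation): v_p = √[μ(2/r₁ − 1/a_t)] = 9.8903 km/s.
First burn Δv₁ = |v_p − v₁| = 2.5003 km/s.
At r₂, v₂ = √(μ/r₂) = 2.5236 km/s.
Transfer-orbit speed at r₂: v_a = √[μ(2/r₂ − 1/a_t)] = 1.1533 km/s.
Second burn Δv₂ = |v₂ − v_a| = 1.3703 km/s.
Total Δv = Δv₁ + Δv₂ = 3.871 km/s.

Δv = 3.87 km/s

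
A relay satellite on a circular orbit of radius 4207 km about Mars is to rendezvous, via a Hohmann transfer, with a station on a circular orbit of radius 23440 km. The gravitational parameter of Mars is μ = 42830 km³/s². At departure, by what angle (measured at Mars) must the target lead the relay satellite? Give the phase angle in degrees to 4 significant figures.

φ = 98.48°

The Hohmann ellipse has a_t = (r₁ + r₂)/2 = 13823.5 km.
The half-period of the transfer ellipse is t = π√(a_t³/μ) = 24672 s.
Target angular speed ω₂ = √(μ/r₂³) = 5.7668×10^-5 rad/s.
Angle swept by the target during transfer: ω₂·t = 1.4228 rad = 81.52°.
Arrival is 180° from departure on the ellipse, so φ = 180° − 81.52° = 98.48°.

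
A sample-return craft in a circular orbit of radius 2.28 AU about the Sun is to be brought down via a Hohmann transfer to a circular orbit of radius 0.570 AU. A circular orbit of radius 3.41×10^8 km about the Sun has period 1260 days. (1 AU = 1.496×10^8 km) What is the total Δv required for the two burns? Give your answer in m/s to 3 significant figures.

Δv = 17700 m/s

From Kepler's third law T² = 4π²r³/μ at r = 3.41×10^8 km, T = 1260 days = 1260 × 86400 s = 1.08864×10^8 s: μ = 4π²r³/T² = 1.32085×10^11 km³/s².
In km: r₁ = 2.28 × 1.496×10^8 = 3.41088×10^8 km; r₂ = 0.570 × 1.496×10^8 = 8.5272×10^7 km.
The Hohmann ellipse has a_t = (r₁ + r₂)/2 = 2.1318×10^8 km.
At r₁ the circular-orbit speed is v₁ = √(μ/r₁) = 19.679 km/s.
On the transfer ellipse at r₁, v² = μ(2/r − 1/a) gives v_a = √[μ(2/r₁ − 1/a_t)] = 12.446 km/s.
First burn Δv₁ = |v_a − v₁| = 7.233 km/s.
At r₂, v₂ = √(μ/r₂) = 39.357 km/s.
Transfer-orbit speed at r₂: v_p = √[μ(2/r₂ − 1/a_t)] = 49.783 km/s.
Second burn Δv₂ = |v₂ − v_p| = 10.43 km/s.
Δv = Δv₁ + Δv₂ = 7.233 + 10.43 = 17.66 km/s.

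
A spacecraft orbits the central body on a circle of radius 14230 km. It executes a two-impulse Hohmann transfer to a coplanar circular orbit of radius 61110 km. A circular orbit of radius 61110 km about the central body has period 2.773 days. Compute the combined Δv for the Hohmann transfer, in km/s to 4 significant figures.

From Kepler's third law T² = 4π²r³/μ at r = 61110 km, T = 2.773 days = 2.773 × 86400 s = 2.395872×10^5 s: μ = 4π²r³/T² = 1.56953×10^5 km³/s².
The Hohmann ellipse has a_t = (r₁ + r₂)/2 = 37670 km.
At r₁ the circular-orbit speed is v₁ = √(μ/r₁) = 3.3211 km/s.
Transfer-orbit speed at r₁ (vis-viva equation): v_p = √[μ(2/r₁ − 1/a_t)] = 4.2300 km/s.
First burn Δv₁ = |v_p − v₁| = 0.90890 km/s.
At r₂, v₂ = √(μ/r₂) = 1.60261 km/s.
Transfer-orbit speed at r₂: v_a = √[μ(2/r₂ − 1/a_t)] = 0.984993 km/s.
Second burn Δv₂ = |v₂ − v_a| = 0.61762 km/s.
Δv = Δv₁ + Δv₂ = 0.90890 + 0.61762 = 1.527 km/s.

Δv = 1.527 km/s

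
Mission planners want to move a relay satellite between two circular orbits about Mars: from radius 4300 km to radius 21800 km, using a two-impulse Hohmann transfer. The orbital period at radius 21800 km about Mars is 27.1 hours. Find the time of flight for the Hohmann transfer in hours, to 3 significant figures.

From Kepler's third law T² = 4π²r³/μ at r = 21800 km, T = 27.1 hours = 27.1 × 3600 s = 97560 s: μ = 4π²r³/T² = 42972.0 km³/s².
The Hohmann ellipse has a_t = (r₁ + r₂)/2 = 13050 km.
By Kepler's third law the transfer-orbit period is T = 2π√(a_t³/μ), so t = T/2 = 22593 s.
Converting: 22593 s ÷ 3600 s/hour = 6.28 hours.

t = 6.28 hours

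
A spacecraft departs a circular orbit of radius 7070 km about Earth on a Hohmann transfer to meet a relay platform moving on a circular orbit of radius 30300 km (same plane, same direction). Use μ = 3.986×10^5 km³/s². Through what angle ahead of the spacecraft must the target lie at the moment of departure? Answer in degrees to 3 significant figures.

The Hohmann ellipse has a_t = (r₁ + r₂)/2 = 18685 km.
Transfer time t = π√(a_t³/μ) = 12709.3 s.
The target's mean motion on its circular orbit is ω₂ = √(μ/r₂³) = 1.19703×10^-4 rad/s.
Angle swept by the target during transfer: ω₂·t = 1.52134 rad = 87.17°.
Arrival is 180° from departure on the ellipse, so φ = 180° − 87.17° = 92.8°.

φ = 92.8°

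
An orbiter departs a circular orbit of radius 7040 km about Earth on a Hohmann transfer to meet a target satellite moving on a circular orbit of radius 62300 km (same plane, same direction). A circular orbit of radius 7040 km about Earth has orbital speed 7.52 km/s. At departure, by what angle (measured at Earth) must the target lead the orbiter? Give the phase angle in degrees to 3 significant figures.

From the circular-orbit relation v² = μ/r at r = 7040 km: μ = v²r = (7.52)² × 7040 = 3.98115×10^5 km³/s².
Semi-major axis of the transfer orbit: a_t = (7040 + 62300)/2 = 34670 km.
Transfer time t = π√(a_t³/μ) = 32140 s.
The target's mean motion on its circular orbit is ω₂ = √(μ/r₂³) = 4.058×10^-5 rad/s.
Angle swept by the target during transfer: ω₂·t = 1.3042 rad = 74.73°.
Arrival is 180° from departure on the ellipse, so φ = 180° − 74.73° = 105°.

φ = 105°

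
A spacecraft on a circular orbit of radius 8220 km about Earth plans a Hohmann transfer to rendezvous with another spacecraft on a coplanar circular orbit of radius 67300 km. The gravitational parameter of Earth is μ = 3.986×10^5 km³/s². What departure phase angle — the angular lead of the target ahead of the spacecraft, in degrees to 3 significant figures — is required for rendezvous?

φ = 104°

The Hohmann ellipse has a_t = (r₁ + r₂)/2 = 37760 km.
Transfer time t = π√(a_t³/μ) = 36511 s.
The target's mean motion on its circular orbit is ω₂ = √(μ/r₂³) = 3.6161×10^-5 rad/s.
Angle swept by the target during transfer: ω₂·t = 1.3203 rad = 75.65°.
The spacecraft traverses 180° on the transfer ellipse, so the target must lead by 180° − 75.65° = 104°.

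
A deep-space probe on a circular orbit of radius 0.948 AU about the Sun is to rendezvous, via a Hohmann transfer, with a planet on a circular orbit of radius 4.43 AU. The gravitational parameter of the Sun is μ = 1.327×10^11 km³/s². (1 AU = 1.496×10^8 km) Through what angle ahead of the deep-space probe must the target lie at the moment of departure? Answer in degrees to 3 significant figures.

In km: r₁ = 0.948 × 1.496×10^8 = 1.418208×10^8 km; r₂ = 4.43 × 1.496×10^8 = 6.62728×10^8 km.
The Hohmann ellipse has a_t = (r₁ + r₂)/2 = 4.022744×10^8 km.
The half-period of the transfer ellipse is t = π√(a_t³/μ) = 6.9582×10^7 s.
The target's mean motion on its circular orbit is ω₂ = √(μ/r₂³) = 2.1352×10^-8 rad/s.
Angle swept by the target during transfer: ω₂·t = 1.4857 rad = 85.12°.
Arrival is 180° from departure on the ellipse, so φ = 180° − 85.12° = 94.9°.

φ = 94.9°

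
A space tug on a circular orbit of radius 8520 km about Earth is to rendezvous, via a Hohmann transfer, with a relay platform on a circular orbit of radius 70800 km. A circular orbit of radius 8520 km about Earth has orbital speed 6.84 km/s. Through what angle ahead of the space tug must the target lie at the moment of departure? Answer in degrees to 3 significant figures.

From the circular-orbit relation v² = μ/r at r = 8520 km: μ = v²r = (6.84)² × 8520 = 3.98613×10^5 km³/s².
The Hohmann ellipse has a_t = (r₁ + r₂)/2 = 39660 km.
The half-period of the transfer ellipse is t = π√(a_t³/μ) = 39301 s.
Target angular speed ω₂ = √(μ/r₂³) = 3.3514×10^-5 rad/s.
Angle swept by the target during transfer: ω₂·t = 1.31713 rad = 75.47°.
Arrival is 180° from departure on the ellipse, so φ = 180° − 75.47° = 105°.

φ = 105°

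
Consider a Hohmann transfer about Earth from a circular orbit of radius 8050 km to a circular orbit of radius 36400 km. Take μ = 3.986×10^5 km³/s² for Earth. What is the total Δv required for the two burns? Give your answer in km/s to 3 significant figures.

Semi-major axis of the transfer orbit: a_t = (8050 + 36400)/2 = 22225 km.
Circular speed at r₁: v₁ = √(μ/r₁) = √(3.986×10^5/8050) = 7.0367 km/s.
Transfer-orbit speed at r₁ (v² = μ(2/r − 1/a)): v_p = √[μ(2/r₁ − 1/a_t)] = 9.0053 km/s.
First burn Δv₁ = |v_p − v₁| = 1.9686 km/s.
At r₂, v₂ = √(μ/r₂) = 3.3092 km/s.
Transfer-orbit speed at r₂: v_a = √[μ(2/r₂ − 1/a_t)] = 1.9916 km/s.
Second burn Δv₂ = |v₂ − v_a| = 1.3176 km/s.
Total Δv = Δv₁ + Δv₂ = 3.286 km/s.

Δv = 3.29 km/s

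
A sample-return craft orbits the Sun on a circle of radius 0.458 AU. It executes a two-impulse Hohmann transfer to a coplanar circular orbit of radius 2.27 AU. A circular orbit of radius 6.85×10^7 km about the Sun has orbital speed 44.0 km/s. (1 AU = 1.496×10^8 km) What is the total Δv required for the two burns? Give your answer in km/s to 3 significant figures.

Δv = 21.1 km/s

From the circular-orbit relation v² = μ/r at r = 6.85×10^7 km: μ = v²r = (44.0)² × 6.85×10^7 = 1.32616×10^11 km³/s².
In km: r₁ = 0.458 × 1.496×10^8 = 6.85168×10^7 km; r₂ = 2.27 × 1.496×10^8 = 3.39592×10^8 km.
The Hohmann ellipse has a_t = (r₁ + r₂)/2 = 2.040544×10^8 km.
At r₁ the circular-orbit speed is v₁ = √(μ/r₁) = 43.995 km/s.
Transfer-orbit speed at r₁ (vis-viva equation): v_p = √[μ(2/r₁ − 1/a_t)] = 56.755 km/s.
First burn Δv₁ = |v_p − v₁| = 12.76 km/s.
Circular speed at r₂: v₂ = √(μ/r₂) = 19.76 km/s.
Transfer-orbit speed at r₂: v_a = √[μ(2/r₂ − 1/a_t)] = 11.45 km/s.
Second burn Δv₂ = |v₂ − v_a| = 8.310 km/s.
Total Δv = Δv₁ + Δv₂ = 21.07 km/s.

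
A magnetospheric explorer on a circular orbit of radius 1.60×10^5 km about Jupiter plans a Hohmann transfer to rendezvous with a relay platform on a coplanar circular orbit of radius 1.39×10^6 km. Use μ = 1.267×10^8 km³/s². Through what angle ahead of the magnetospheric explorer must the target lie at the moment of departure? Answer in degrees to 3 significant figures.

Semi-major axis of the transfer orbit: a_t = (1.600×10^5 + 1.390×10^6)/2 = 7.750×10^5 km.
Transfer time t = π√(a_t³/μ) = 1.904×10^5 s.
Target angular speed ω₂ = √(μ/r₂³) = 6.869×10^-6 rad/s.
Angle swept by the target during transfer: ω₂·t = 1.308 rad = 74.94°.
The magnetospheric explorer traverses 180° on the transfer ellipse, so the target must lead by 180° − 74.94° = 105°.

φ = 105°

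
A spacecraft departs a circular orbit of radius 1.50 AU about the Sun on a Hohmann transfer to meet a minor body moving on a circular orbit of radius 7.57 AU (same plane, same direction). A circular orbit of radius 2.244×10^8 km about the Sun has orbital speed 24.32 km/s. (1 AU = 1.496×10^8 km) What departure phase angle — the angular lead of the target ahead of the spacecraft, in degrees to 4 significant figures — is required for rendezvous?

φ = 96.54°

From the circular-orbit relation v² = μ/r at r = 2.244×10^8 km: μ = v²r = (24.32)² × 2.244×10^8 = 1.32724×10^11 km³/s².
In km: r₁ = 1.50 × 1.496×10^8 = 2.244×10^8 km; r₂ = 7.57 × 1.496×10^8 = 1.132472×10^9 km.
The Hohmann ellipse has a_t = (r₁ + r₂)/2 = 6.78436×10^8 km.
Transfer time t = π√(a_t³/μ) = 1.5238×10^8 s.
The target's mean motion on its circular orbit is ω₂ = √(μ/r₂³) = 9.5595×10^-9 rad/s.
Angle swept by the target during transfer: ω₂·t = 1.4567 rad = 83.46°.
The spacecraft traverses 180° on the transfer ellipse, so the target must lead by 180° − 83.46° = 96.54°.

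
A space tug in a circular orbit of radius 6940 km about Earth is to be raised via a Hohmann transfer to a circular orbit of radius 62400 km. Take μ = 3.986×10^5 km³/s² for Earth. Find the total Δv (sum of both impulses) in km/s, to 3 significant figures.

Δv = 3.99 km/s

Semi-major axis of the transfer orbit: a_t = (6940 + 62400)/2 = 34670 km.
Circular speed at r₁: v₁ = √(μ/r₁) = √(3.986×10^5/6940) = 7.57860 km/s.
On the transfer ellipse at r₁, v² = μ(2/r − 1/a) gives v_p = √[μ(2/r₁ − 1/a_t)] = 10.1673 km/s.
First burn Δv₁ = |v_p − v₁| = 2.5887 km/s.
Circular speed at r₂: v₂ = √(μ/r₂) = 2.5274 km/s.
Transfer-orbit speed at r₂: v_a = √[μ(2/r₂ − 1/a_t)] = 1.1308 km/s.
Second burn Δv₂ = |v₂ − v_a| = 1.3966 km/s.
Δv = Δv₁ + Δv₂ = 2.5887 + 1.3966 = 3.985 km/s.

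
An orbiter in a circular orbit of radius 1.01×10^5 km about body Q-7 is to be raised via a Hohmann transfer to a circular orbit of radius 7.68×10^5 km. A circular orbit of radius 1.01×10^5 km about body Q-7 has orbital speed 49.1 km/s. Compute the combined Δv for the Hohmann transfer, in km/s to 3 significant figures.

Δv = 25.4 km/s

From the circular-orbit relation v² = μ/r at r = 1.01×10^5 km: μ = v²r = (49.1)² × 1.01×10^5 = 2.43492×10^8 km³/s².
Transfer-ellipse semi-major axis a_t = (r₁ + r₂)/2 = (1.010×10^5 + 7.680×10^5)/2 = 4.345×10^5 km.
Circular speed at r₁: v₁ = √(μ/r₁) = √(2.43492×10^8/1.010×10^5) = 49.10 km/s.
Transfer-orbit speed at r₁ (v² = μ(2/r − 1/a)): v_p = √[μ(2/r₁ − 1/a_t)] = 65.28 km/s.
First burn Δv₁ = |v_p − v₁| = 16.18 km/s.
At r₂, v₂ = √(μ/r₂) = 17.806 km/s.
Transfer-orbit speed at r₂: v_a = √[μ(2/r₂ − 1/a_t)] = 8.5847 km/s.
Second burn Δv₂ = |v₂ − v_a| = 9.221 km/s.
Total Δv = Δv₁ + Δv₂ = 25.40 km/s.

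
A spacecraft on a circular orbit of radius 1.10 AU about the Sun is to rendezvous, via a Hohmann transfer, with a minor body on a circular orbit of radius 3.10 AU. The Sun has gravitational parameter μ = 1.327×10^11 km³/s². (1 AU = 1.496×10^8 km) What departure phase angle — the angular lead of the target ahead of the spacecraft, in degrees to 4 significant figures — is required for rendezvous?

In km: r₁ = 1.10 × 1.496×10^8 = 1.6456×10^8 km; r₂ = 3.10 × 1.496×10^8 = 4.6376×10^8 km.
Transfer-ellipse semi-major axis a_t = (r₁ + r₂)/2 = (1.6456×10^8 + 4.6376×10^8)/2 = 3.1416×10^8 km.
The half-period of the transfer ellipse is t = π√(a_t³/μ) = 4.8022×10^7 s.
Target angular speed ω₂ = √(μ/r₂³) = 3.6475×10^-8 rad/s.
Angle swept by the target during transfer: ω₂·t = 1.7516 rad = 100.36°.
The spacecraft traverses 180° on the transfer ellipse, so the target must lead by 180° − 100.36° = 79.64°.

φ = 79.64°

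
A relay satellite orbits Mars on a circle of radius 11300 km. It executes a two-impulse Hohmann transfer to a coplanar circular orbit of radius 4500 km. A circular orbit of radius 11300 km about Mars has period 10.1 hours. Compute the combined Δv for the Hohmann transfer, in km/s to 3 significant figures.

Δv = 1.09 km/s

From Kepler's third law T² = 4π²r³/μ at r = 11300 km, T = 10.1 hours = 10.1 × 3600 s = 36360 s: μ = 4π²r³/T² = 43087.1 km³/s².
Semi-major axis of the transfer orbit: a_t = (11300 + 4500)/2 = 7900 km.
Circular speed at r₁: v₁ = √(μ/r₁) = √(43087.1/11300) = 1.9527 km/s.
Transfer-orbit speed at r₁ (v² = μ(2/r − 1/a)): v_a = √[μ(2/r₁ − 1/a_t)] = 1.4738 km/s.
First burn Δv₁ = |v_a − v₁| = 0.4789 km/s.
Circular speed at r₂: v₂ = √(μ/r₂) = 3.09434 km/s.
Transfer-orbit speed at r₂: v_p = √[μ(2/r₂ − 1/a_t)] = 3.70078 km/s.
Second burn Δv₂ = |v₂ − v_p| = 0.6064 km/s.
Δv = Δv₁ + Δv₂ = 0.4789 + 0.6064 = 1.085 km/s.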